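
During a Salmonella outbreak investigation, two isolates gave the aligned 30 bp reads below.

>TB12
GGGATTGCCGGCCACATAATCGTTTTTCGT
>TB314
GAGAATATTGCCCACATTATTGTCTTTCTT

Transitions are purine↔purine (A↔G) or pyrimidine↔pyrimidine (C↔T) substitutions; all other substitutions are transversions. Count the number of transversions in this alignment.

4

Mismatches occur at site 2 (G→A, transition), site 5 (T→A, transversion), site 7 (G→A, transition), site 8 (C→T, transition), site 9 (C→T, transition), site 11 (G→C, transversion), site 18 (A→T, transversion), site 21 (C→T, transition), site 24 (T→C, transition), site 29 (G→T, transversion).
Of the 10 differences, 6 transitions and 4 transversions, so the answer is 4.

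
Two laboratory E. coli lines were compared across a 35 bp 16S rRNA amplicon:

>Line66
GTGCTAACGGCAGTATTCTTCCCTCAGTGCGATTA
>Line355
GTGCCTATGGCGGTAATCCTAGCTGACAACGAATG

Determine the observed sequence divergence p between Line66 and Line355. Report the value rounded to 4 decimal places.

Differing sites — 5:T/C; 6:A/T; 8:C/T; 12:A/G; 16:T/A; 19:T/C; 21:C/A; 22:C/G; 25:C/G; 27:G/C; 28:T/A; 29:G/A; 33:T/A; 35:A/G.
There are 14 differences over 35 sites, so p = 14/35 = 0.4000.

0.4000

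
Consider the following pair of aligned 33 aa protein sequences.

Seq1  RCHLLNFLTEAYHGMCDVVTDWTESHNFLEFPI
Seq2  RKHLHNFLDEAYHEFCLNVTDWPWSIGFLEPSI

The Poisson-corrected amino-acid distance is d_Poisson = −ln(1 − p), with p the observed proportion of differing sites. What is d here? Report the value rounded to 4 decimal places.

Differing sites — 2:C/K; 5:L/H; 9:T/D; 14:G/E; 15:M/F; 17:D/L; 18:V/N; 23:T/P; 24:E/W; 26:H/I; 27:N/G; 31:F/P; 32:P/S.
p = 13/33 = 0.393939.
d = −ln(1 − 0.393939) = −ln(0.606061) = 0.5008.

0.5008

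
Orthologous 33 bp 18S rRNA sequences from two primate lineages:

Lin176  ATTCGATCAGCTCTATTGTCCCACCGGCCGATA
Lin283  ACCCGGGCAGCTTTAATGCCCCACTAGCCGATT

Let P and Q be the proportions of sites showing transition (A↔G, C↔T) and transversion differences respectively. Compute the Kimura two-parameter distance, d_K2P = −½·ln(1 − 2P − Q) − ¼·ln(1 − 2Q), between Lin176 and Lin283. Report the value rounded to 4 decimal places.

Differing sites — 2:T/C (Ti); 3:T/C (Ti); 6:A/G (Ti); 7:T/G (Tv); 13:C/T (Ti); 16:T/A (Tv); 19:T/C (Ti); 25:C/T (Ti); 26:G/A (Ti); 33:A/T (Tv).
Of the 10 differences, 7 transitions and 3 transversions over 33 sites: P = 7/33 = 0.212121, Q = 3/33 = 0.090909.
d = −0.5·ln(0.484849) − 0.25·ln(0.818182) = −0.5·(-0.723918) − 0.25·(-0.200670) = 0.4121.

0.4121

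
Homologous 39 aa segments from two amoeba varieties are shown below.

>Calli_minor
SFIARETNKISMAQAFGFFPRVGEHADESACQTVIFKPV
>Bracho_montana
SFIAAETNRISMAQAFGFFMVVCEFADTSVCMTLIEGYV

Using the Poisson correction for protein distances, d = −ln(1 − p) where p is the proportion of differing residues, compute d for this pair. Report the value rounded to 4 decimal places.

0.4055

Mismatches occur at site 5 (R/A), site 9 (K/R), site 20 (P/M), site 21 (R/V), site 23 (G/C), site 25 (H/F), site 28 (E/T), site 30 (A/V), site 32 (Q/M), site 34 (V/L), site 36 (F/E), site 37 (K/G), site 38 (P/Y).
p = 13/39 = 0.333333.
d = −ln(1 − 0.333333) = −ln(0.666667) = 0.4055.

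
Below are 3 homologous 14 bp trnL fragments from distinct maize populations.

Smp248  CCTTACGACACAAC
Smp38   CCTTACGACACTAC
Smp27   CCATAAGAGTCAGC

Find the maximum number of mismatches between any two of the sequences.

Pairwise Hamming distances:
  Smp248 vs Smp38: 1
  Smp248 vs Smp27: 5
  Smp38 vs Smp27: 6
The largest is 6, between Smp38 and Smp27.

6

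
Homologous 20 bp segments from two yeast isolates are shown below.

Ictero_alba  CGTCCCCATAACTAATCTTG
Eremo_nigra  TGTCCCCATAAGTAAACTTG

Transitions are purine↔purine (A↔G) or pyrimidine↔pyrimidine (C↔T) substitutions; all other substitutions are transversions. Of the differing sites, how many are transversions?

The sequences differ at positions 1 (C/T, transition), 12 (C/G, transversion), 16 (T/A, transversion).
Of the 3 differences, 1 transition and 2 transversions, so the answer is 2.

2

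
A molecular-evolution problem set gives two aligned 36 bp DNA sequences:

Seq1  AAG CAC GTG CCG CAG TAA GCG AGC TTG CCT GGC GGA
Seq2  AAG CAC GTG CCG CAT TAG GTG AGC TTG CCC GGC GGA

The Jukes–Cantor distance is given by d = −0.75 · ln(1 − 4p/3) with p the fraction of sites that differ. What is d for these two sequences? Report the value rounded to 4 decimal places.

0.1203

Mismatches occur at site 15 (G/T), site 18 (A/G), site 20 (C/T), site 30 (T/C).
p = 4/36 = 0.111111.
d = −0.75 · ln(1 − (4/3)·0.111111) = −0.75 · ln(0.851852) = −0.75 · (-0.160342) = 0.1203.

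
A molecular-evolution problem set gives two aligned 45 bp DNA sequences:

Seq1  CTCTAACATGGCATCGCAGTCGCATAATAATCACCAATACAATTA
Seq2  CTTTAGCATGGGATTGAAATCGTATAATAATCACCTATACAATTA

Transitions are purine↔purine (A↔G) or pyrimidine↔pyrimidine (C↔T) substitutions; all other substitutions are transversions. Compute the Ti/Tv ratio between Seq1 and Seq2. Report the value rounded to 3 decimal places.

1.667

Mismatches occur at site 3 (C/T, transition), site 6 (A/G, transition), site 12 (C/G, transversion), site 15 (C/T, transition), site 17 (C/A, transversion), site 19 (G/A, transition), site 23 (C/T, transition), site 36 (A/T, transversion).
Of the 8 differences, 5 transitions and 3 transversions, so Ti/Tv = 5/3 = 1.667.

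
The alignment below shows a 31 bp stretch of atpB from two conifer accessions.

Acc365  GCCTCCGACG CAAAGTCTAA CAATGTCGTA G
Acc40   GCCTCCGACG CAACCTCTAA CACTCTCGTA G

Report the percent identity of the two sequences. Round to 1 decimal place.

87.1%

Differing sites — 14:A/C; 15:G/C; 23:A/C; 25:G/C.
27 of the 31 sites match, so the percent identity is 27/31 × 100 = 87.1%.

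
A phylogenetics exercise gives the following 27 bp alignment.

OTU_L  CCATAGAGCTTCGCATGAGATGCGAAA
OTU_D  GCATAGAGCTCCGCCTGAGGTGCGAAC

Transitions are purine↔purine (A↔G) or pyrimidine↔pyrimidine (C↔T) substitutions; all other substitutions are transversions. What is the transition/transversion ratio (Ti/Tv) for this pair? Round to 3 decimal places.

Differing sites — 1:C/G (Tv); 11:T/C (Ti); 15:A/C (Tv); 20:A/G (Ti); 27:A/C (Tv).
Of the 5 differences, 2 transitions and 3 transversions, so Ti/Tv = 2/3 = 0.667.

0.667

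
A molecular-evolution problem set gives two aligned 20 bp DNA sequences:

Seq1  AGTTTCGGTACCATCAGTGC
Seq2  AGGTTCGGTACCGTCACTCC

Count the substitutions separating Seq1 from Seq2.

4

The sequences differ at positions 3 (T/G), 13 (A/G), 17 (G/C), 19 (G/C).
That gives 4 mismatches out of 20 aligned sites, so the Hamming distance is 4.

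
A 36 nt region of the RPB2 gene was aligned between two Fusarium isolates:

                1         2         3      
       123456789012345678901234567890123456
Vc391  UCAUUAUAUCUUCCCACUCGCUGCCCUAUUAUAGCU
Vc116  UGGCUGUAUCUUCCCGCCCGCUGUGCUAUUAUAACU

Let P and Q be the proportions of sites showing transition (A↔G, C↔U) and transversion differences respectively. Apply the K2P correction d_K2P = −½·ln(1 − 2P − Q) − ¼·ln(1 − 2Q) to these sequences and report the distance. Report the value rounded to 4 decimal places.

Differing sites — 2:C/G (Tv); 3:A/G (Ti); 4:U/C (Ti); 6:A/G (Ti); 16:A/G (Ti); 18:U/C (Ti); 24:C/U (Ti); 25:C/G (Tv); 34:G/A (Ti).
Of the 9 differences, 7 transitions and 2 transversions over 36 sites: P = 7/36 = 0.194444, Q = 2/36 = 0.055556.
d = −0.5·ln(0.555556) − 0.25·ln(0.888888) = −0.5·(-0.587786) − 0.25·(-0.117784) = 0.3233.

0.3233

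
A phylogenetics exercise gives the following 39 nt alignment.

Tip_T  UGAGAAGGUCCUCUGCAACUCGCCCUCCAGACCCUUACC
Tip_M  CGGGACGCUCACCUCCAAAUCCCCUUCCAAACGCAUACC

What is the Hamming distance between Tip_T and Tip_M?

13

The sequences differ at positions 1 (U/C), 3 (A/G), 6 (A/C), 8 (G/C), 11 (C/A), 12 (U/C), 15 (G/C), 19 (C/A), 22 (G/C), 25 (C/U), 30 (G/A), 33 (C/G), 35 (U/A).
That gives 13 mismatches out of 39 aligned sites, so the Hamming distance is 13.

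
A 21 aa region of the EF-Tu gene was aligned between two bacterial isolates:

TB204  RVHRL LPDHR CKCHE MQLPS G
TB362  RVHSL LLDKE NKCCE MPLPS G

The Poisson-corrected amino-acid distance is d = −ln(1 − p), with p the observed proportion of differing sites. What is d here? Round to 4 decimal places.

0.4055

Mismatches occur at site 4 (R↔S), site 7 (P↔L), site 9 (H↔K), site 10 (R↔E), site 11 (C↔N), site 14 (H↔C), site 17 (Q↔P).
p = 7/21 = 0.333333.
d = −ln(1 − 0.333333) = −ln(0.666667) = 0.4055.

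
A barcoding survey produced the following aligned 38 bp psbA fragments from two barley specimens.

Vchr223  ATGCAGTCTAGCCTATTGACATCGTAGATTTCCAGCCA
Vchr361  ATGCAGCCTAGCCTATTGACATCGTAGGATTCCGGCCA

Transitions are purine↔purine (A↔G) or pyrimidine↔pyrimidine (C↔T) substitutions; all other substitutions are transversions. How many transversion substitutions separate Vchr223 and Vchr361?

Differing sites — 7:T/C (Ti); 28:A/G (Ti); 29:T/A (Tv); 34:A/G (Ti).
Of the 4 differences, 3 transitions and 1 transversion, so the answer is 1.

1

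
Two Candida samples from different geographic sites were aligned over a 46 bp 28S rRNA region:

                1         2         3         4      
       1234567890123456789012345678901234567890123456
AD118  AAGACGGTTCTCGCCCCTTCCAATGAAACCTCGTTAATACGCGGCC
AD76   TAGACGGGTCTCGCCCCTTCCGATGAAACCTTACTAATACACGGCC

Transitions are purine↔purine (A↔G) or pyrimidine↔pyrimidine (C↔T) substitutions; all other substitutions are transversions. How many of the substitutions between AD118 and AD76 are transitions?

5

Differing sites — 1:A/T (Tv); 8:T/G (Tv); 22:A/G (Ti); 32:C/T (Ti); 33:G/A (Ti); 34:T/C (Ti); 41:G/A (Ti).
Of the 7 differences, 5 transitions and 2 transversions, so the answer is 5.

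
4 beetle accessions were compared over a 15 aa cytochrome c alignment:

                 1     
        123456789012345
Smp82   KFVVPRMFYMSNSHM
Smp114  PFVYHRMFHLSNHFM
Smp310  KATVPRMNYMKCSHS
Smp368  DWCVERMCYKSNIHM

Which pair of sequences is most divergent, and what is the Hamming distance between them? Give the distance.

13

Pairwise Hamming distances:
  Smp82 vs Smp114: 7
  Smp82 vs Smp310: 6
  Smp82 vs Smp368: 7
  Smp114 vs Smp310: 13
  Smp114 vs Smp368: 10
  Smp310 vs Smp368: 10
The largest is 13, between Smp114 and Smp310.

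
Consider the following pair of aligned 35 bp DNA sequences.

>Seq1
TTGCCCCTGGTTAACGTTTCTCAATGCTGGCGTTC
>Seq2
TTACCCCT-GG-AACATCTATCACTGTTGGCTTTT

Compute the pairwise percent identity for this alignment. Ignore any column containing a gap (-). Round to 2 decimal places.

Excluding the 2 gap columns leaves 33 comparable sites.
The sequences differ at positions 3 (G/A), 11 (T/G), 16 (G/A), 18 (T/C), 20 (C/A), 24 (A/C), 27 (C/T), 32 (G/T), 35 (C/T).
24 of the 33 comparable sites match, so the percent identity is 24/33 × 100 = 72.73%.

72.73%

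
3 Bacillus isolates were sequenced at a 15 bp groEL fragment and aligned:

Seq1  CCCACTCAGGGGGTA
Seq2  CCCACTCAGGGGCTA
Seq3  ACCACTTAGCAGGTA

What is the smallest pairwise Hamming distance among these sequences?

1

Pairwise Hamming distances:
  Seq1 vs Seq2: 1
  Seq1 vs Seq3: 4
  Seq2 vs Seq3: 5
The smallest is 1, between Seq1 and Seq2.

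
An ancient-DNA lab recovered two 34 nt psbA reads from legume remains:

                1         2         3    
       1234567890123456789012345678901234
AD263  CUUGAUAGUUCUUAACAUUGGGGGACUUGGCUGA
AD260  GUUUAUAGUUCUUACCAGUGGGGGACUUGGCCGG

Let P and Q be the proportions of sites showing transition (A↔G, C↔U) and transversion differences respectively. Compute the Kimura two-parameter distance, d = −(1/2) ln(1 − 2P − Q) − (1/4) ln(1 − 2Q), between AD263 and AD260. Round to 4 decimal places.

Mismatches occur at site 1 (C↔G, transversion), site 4 (G↔U, transversion), site 15 (A↔C, transversion), site 18 (U↔G, transversion), site 32 (U↔C, transition), site 34 (A↔G, transition).
Of the 6 differences, 2 transitions and 4 transversions over 34 sites: P = 2/34 = 0.058824, Q = 4/34 = 0.117647.
d = −0.5·ln(0.764705) − 0.25·ln(0.764706) = −0.5·(-0.268265) − 0.25·(-0.268264) = 0.2012.

0.2012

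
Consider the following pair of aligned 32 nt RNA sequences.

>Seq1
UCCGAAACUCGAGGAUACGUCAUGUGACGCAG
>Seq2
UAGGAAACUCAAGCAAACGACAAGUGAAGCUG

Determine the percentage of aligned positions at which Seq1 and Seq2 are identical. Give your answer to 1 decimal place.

71.9%

Differing sites — 2:C/A; 3:C/G; 11:G/A; 14:G/C; 16:U/A; 20:U/A; 23:U/A; 28:C/A; 31:A/U.
23 of the 32 sites match, so the percent identity is 23/32 × 100 = 71.9%.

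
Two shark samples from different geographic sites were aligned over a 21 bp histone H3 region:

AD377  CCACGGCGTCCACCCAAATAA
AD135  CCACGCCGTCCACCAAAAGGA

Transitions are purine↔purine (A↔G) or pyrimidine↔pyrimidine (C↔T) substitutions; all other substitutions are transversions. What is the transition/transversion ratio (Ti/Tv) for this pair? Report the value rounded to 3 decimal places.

0.333

Differing sites — 6:G/C (Tv); 15:C/A (Tv); 19:T/G (Tv); 20:A/G (Ti).
Of the 4 differences, 1 transition and 3 transversions, so Ti/Tv = 1/3 = 0.333.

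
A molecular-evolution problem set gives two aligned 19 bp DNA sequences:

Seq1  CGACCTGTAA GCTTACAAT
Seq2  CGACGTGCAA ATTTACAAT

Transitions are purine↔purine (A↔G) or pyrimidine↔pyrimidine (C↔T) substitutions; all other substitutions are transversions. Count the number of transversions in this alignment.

Differing sites — 5:C/G (Tv); 8:T/C (Ti); 11:G/A (Ti); 12:C/T (Ti).
Of the 4 differences, 3 transitions and 1 transversion, so the answer is 1.

1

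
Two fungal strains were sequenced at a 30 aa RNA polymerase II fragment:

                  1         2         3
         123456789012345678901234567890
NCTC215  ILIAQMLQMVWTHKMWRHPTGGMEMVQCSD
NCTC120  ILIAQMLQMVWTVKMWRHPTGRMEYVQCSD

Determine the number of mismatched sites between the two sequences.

3

The sequences differ at positions 13 (H/V), 22 (G/R), 25 (M/Y).
That gives 3 mismatches out of 30 aligned sites, so the Hamming distance is 3.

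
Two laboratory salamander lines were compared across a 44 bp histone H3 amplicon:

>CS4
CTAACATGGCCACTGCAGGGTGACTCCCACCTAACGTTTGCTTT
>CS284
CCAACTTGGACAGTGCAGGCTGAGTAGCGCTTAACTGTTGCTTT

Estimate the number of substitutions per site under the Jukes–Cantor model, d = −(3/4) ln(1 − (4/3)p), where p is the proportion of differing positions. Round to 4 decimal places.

The sequences differ at positions 2 (T/C), 6 (A/T), 10 (C/A), 13 (C/G), 20 (G/C), 24 (C/G), 26 (C/A), 27 (C/G), 29 (A/G), 31 (C/T), 36 (G/T), 37 (T/G).
p = 12/44 = 0.272727.
d = −0.75 · ln(1 − (4/3)·0.272727) = −0.75 · ln(0.636364) = −0.75 · (-0.451985) = 0.3390.

0.3390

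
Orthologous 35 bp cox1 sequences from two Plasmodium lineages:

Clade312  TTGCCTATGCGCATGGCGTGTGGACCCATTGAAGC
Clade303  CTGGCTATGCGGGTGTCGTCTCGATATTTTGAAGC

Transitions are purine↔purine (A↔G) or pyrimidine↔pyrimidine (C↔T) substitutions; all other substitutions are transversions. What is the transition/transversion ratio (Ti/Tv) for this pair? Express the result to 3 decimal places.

0.571

The sequences differ at positions 1 (T/C, transition), 4 (C/G, transversion), 12 (C/G, transversion), 13 (A/G, transition), 16 (G/T, transversion), 20 (G/C, transversion), 22 (G/C, transversion), 25 (C/T, transition), 26 (C/A, transversion), 27 (C/T, transition), 28 (A/T, transversion).
Of the 11 differences, 4 transitions and 7 transversions, so Ti/Tv = 4/7 = 0.571.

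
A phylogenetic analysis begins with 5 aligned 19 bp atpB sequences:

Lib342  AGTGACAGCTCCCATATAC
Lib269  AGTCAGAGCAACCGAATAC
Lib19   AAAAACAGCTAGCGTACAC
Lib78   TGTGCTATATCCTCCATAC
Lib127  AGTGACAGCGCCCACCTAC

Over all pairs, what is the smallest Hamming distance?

3

Pairwise Hamming distances:
  Lib342 vs Lib269: 6
  Lib342 vs Lib19: 7
  Lib342 vs Lib78: 8
  Lib342 vs Lib127: 3
  Lib269 vs Lib19: 8
  Lib269 vs Lib78: 11
  Lib269 vs Lib127: 7
  Lib19 vs Lib78: 14
  Lib19 vs Lib127: 10
  Lib78 vs Lib127: 9
The smallest is 3, between Lib342 and Lib127.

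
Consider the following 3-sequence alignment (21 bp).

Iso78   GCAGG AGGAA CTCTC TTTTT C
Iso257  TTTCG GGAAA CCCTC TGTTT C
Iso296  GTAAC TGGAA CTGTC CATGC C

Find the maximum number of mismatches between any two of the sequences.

12

Pairwise Hamming distances:
  Iso78 vs Iso257: 8
  Iso78 vs Iso296: 9
  Iso257 vs Iso296: 12
The largest is 12, between Iso257 and Iso296.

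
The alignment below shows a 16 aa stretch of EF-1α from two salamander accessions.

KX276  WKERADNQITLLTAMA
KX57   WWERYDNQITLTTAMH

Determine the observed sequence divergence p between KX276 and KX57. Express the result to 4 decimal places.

0.2500

Mismatches occur at site 2 (K/W), site 5 (A/Y), site 12 (L/T), site 16 (A/H).
There are 4 differences over 16 sites, so p = 4/16 = 0.2500.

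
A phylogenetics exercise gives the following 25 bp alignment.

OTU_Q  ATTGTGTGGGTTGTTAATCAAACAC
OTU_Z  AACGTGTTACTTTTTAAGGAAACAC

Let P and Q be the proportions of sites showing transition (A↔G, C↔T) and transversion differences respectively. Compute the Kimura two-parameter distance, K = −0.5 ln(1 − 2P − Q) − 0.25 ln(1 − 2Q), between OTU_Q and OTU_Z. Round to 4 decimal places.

Mismatches occur at site 2 (T↔A, transversion), site 3 (T↔C, transition), site 8 (G↔T, transversion), site 9 (G↔A, transition), site 10 (G↔C, transversion), site 13 (G↔T, transversion), site 18 (T↔G, transversion), site 19 (C↔G, transversion).
Of the 8 differences, 2 transitions and 6 transversions over 25 sites: P = 2/25 = 0.080000, Q = 6/25 = 0.240000.
d = −0.5·ln(0.600000) − 0.25·ln(0.520000) = −0.5·(-0.510826) − 0.25·(-0.653926) = 0.4189.

0.4189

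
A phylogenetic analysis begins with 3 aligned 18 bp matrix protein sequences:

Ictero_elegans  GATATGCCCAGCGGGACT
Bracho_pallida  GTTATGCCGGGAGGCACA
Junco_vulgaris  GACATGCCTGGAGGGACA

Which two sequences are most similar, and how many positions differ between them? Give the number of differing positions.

4

Pairwise Hamming distances:
  Ictero_elegans vs Bracho_pallida: 6
  Ictero_elegans vs Junco_vulgaris: 5
  Bracho_pallida vs Junco_vulgaris: 4
The smallest is 4, between Bracho_pallida and Junco_vulgaris.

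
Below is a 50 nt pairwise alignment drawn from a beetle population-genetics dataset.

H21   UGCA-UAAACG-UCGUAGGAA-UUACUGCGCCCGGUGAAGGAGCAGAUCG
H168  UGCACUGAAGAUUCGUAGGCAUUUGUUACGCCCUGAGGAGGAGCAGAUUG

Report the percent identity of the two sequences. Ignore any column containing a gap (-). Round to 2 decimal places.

Excluding the 3 gap columns leaves 47 comparable sites.
The sequences differ at positions 7 (A/G), 10 (C/G), 11 (G/A), 20 (A/C), 25 (A/G), 26 (C/U), 28 (G/A), 34 (G/U), 36 (U/A), 38 (A/G), 49 (C/U).
36 of the 47 comparable sites match, so the percent identity is 36/47 × 100 = 76.60%.

76.60%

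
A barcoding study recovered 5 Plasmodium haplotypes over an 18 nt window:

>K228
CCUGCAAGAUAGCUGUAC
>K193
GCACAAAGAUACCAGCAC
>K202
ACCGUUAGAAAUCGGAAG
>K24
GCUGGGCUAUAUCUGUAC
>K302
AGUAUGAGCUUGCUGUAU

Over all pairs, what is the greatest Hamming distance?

Pairwise Hamming distances:
  K228 vs K193: 7
  K228 vs K202: 9
  K228 vs K24: 6
  K228 vs K302: 8
  K193 vs K202: 10
  K193 vs K24: 9
  K193 vs K302: 12
  K202 vs K24: 10
  K202 vs K302: 11
  K24 vs K302: 10
The largest is 12, between K193 and K302.

12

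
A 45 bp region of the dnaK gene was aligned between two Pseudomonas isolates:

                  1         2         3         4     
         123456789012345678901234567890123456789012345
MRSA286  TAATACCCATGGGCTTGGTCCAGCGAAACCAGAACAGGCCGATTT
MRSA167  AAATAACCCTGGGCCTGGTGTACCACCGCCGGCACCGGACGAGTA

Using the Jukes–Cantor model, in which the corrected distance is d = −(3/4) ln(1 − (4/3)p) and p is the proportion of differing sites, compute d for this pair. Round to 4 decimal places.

Mismatches occur at site 1 (T→A), site 6 (C→A), site 9 (A→C), site 15 (T→C), site 20 (C→G), site 21 (C→T), site 23 (G→C), site 25 (G→A), site 26 (A→C), site 27 (A→C), site 28 (A→G), site 31 (A→G), site 33 (A→C), site 36 (A→C), site 39 (C→A), site 43 (T→G), site 45 (T→A).
p = 17/45 = 0.377778.
d = −0.75 · ln(1 − (4/3)·0.377778) = −0.75 · ln(0.496296) = −0.75 · (-0.700583) = 0.5254.

0.5254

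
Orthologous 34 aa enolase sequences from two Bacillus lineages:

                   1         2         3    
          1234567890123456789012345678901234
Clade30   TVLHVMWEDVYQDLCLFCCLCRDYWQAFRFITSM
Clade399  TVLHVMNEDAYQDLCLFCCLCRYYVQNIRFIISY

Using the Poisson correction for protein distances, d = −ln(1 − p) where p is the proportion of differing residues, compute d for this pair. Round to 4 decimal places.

Differing sites — 7:W/N; 10:V/A; 23:D/Y; 25:W/V; 27:A/N; 28:F/I; 32:T/I; 34:M/Y.
p = 8/34 = 0.235294.
d = −ln(1 − 0.235294) = −ln(0.764706) = 0.2683.

0.2683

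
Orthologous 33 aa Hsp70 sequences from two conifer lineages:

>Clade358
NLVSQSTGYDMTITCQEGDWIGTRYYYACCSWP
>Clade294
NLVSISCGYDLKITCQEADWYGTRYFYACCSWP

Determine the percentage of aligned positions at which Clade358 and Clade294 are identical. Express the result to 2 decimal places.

78.79%

Mismatches occur at site 5 (Q→I), site 7 (T→C), site 11 (M→L), site 12 (T→K), site 18 (G→A), site 21 (I→Y), site 26 (Y→F).
26 of the 33 sites match, so the percent identity is 26/33 × 100 = 78.79%.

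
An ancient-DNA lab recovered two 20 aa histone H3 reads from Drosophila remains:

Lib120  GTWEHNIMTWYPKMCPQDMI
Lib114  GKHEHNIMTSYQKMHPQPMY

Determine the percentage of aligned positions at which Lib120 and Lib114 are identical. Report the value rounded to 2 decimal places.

The sequences differ at positions 2 (T/K), 3 (W/H), 10 (W/S), 12 (P/Q), 15 (C/H), 18 (D/P), 20 (I/Y).
13 of the 20 sites match, so the percent identity is 13/20 × 100 = 65.00%.

65.00%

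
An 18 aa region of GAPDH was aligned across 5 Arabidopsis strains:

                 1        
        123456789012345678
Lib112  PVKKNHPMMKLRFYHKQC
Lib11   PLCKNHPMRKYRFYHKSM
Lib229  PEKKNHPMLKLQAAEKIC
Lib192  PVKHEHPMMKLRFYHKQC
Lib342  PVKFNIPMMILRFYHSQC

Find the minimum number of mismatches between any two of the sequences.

Pairwise Hamming distances:
  Lib112 vs Lib11: 6
  Lib112 vs Lib229: 7
  Lib112 vs Lib192: 2
  Lib112 vs Lib342: 4
  Lib11 vs Lib229: 10
  Lib11 vs Lib192: 8
  Lib11 vs Lib342: 10
  Lib229 vs Lib192: 9
  Lib229 vs Lib342: 11
  Lib192 vs Lib342: 5
The smallest is 2, between Lib112 and Lib192.

2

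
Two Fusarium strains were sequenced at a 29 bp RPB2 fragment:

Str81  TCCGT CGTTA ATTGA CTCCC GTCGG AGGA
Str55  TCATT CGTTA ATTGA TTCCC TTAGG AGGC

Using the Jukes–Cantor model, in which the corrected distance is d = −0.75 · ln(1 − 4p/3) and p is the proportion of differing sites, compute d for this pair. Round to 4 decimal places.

0.2421

Mismatches occur at site 3 (C/A), site 4 (G/T), site 16 (C/T), site 21 (G/T), site 23 (C/A), site 29 (A/C).
p = 6/29 = 0.206897.
d = −0.75 · ln(1 − (4/3)·0.206897) = −0.75 · ln(0.724137) = −0.75 · (-0.322775) = 0.2421.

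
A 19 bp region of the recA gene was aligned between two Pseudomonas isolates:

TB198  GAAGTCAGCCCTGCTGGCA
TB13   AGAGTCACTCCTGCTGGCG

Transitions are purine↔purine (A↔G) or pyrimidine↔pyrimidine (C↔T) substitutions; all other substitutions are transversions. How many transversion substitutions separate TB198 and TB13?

The sequences differ at positions 1 (G/A, transition), 2 (A/G, transition), 8 (G/C, transversion), 9 (C/T, transition), 19 (A/G, transition).
Of the 5 differences, 4 transitions and 1 transversion, so the answer is 1.

1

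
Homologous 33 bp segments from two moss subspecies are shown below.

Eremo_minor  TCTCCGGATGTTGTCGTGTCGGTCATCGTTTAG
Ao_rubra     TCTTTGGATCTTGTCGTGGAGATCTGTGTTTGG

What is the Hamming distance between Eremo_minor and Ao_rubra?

The sequences differ at positions 4 (C/T), 5 (C/T), 10 (G/C), 19 (T/G), 20 (C/A), 22 (G/A), 25 (A/T), 26 (T/G), 27 (C/T), 32 (A/G).
That gives 10 mismatches out of 33 aligned sites, so the Hamming distance is 10.

10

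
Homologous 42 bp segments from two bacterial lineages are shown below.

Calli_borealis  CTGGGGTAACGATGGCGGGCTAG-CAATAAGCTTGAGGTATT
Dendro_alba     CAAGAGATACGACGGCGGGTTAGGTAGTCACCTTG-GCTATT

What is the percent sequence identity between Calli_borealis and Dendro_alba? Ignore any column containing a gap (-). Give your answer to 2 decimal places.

Excluding the 2 gap columns leaves 40 comparable sites.
The sequences differ at positions 2 (T/A), 3 (G/A), 5 (G/A), 7 (T/A), 8 (A/T), 13 (T/C), 20 (C/T), 25 (C/T), 27 (A/G), 29 (A/C), 31 (G/C), 38 (G/C).
28 of the 40 comparable sites match, so the percent identity is 28/40 × 100 = 70.00%.

70.00%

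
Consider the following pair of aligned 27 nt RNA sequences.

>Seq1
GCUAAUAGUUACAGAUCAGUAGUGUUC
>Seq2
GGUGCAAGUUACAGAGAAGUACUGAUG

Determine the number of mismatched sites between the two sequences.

9

Mismatches occur at site 2 (C/G), site 4 (A/G), site 5 (A/C), site 6 (U/A), site 16 (U/G), site 17 (C/A), site 22 (G/C), site 25 (U/A), site 27 (C/G).
That gives 9 mismatches out of 27 aligned sites, so the Hamming distance is 9.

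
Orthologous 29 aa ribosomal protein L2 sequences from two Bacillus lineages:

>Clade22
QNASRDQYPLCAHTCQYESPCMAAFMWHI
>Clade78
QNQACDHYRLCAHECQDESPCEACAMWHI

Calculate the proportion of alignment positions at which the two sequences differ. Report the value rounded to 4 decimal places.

0.3448

Mismatches occur at site 3 (A↔Q), site 4 (S↔A), site 5 (R↔C), site 7 (Q↔H), site 9 (P↔R), site 14 (T↔E), site 17 (Y↔D), site 22 (M↔E), site 24 (A↔C), site 25 (F↔A).
There are 10 differences over 29 sites, so p = 10/29 = 0.3448.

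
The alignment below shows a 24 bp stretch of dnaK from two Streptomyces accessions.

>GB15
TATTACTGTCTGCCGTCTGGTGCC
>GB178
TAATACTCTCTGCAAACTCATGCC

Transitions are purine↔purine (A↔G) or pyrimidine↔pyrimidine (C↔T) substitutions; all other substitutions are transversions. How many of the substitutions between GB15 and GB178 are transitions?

2

The sequences differ at positions 3 (T/A, transversion), 8 (G/C, transversion), 14 (C/A, transversion), 15 (G/A, transition), 16 (T/A, transversion), 19 (G/C, transversion), 20 (G/A, transition).
Of the 7 differences, 2 transitions and 5 transversions, so the answer is 2.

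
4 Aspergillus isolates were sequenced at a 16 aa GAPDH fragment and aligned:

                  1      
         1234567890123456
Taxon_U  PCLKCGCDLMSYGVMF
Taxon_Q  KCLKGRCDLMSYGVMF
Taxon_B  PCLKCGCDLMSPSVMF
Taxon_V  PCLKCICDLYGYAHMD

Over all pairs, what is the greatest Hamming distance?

8

Pairwise Hamming distances:
  Taxon_U vs Taxon_Q: 3
  Taxon_U vs Taxon_B: 2
  Taxon_U vs Taxon_V: 6
  Taxon_Q vs Taxon_B: 5
  Taxon_Q vs Taxon_V: 8
  Taxon_B vs Taxon_V: 7
The largest is 8, between Taxon_Q and Taxon_V.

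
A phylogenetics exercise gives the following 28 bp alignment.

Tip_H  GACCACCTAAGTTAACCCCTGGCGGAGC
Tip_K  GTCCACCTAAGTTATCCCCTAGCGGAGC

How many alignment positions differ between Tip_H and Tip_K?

The sequences differ at positions 2 (A/T), 15 (A/T), 21 (G/A).
That gives 3 mismatches out of 28 aligned sites, so the Hamming distance is 3.

3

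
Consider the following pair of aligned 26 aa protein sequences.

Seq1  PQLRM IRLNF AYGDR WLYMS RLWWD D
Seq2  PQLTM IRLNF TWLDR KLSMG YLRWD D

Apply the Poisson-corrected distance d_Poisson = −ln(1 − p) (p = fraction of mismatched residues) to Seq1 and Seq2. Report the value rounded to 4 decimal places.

0.4249

The sequences differ at positions 4 (R/T), 11 (A/T), 12 (Y/W), 13 (G/L), 16 (W/K), 18 (Y/S), 20 (S/G), 21 (R/Y), 23 (W/R).
p = 9/26 = 0.346154.
d = −ln(1 − 0.346154) = −ln(0.653846) = 0.4249.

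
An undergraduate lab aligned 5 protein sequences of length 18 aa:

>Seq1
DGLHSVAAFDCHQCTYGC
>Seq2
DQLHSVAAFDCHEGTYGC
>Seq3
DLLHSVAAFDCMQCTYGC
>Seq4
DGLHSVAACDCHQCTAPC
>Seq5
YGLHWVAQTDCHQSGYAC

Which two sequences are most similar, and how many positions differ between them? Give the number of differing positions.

2

Pairwise Hamming distances:
  Seq1 vs Seq2: 3
  Seq1 vs Seq3: 2
  Seq1 vs Seq4: 3
  Seq1 vs Seq5: 7
  Seq2 vs Seq3: 4
  Seq2 vs Seq4: 6
  Seq2 vs Seq5: 9
  Seq3 vs Seq4: 5
  Seq3 vs Seq5: 9
  Seq4 vs Seq5: 8
The smallest is 2, between Seq1 and Seq3.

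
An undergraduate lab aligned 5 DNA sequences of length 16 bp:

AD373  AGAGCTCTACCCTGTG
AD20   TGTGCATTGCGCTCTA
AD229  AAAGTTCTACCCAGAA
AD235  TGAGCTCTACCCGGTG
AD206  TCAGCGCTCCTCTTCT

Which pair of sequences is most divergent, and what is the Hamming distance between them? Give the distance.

Pairwise Hamming distances:
  AD373 vs AD20: 8
  AD373 vs AD229: 5
  AD373 vs AD235: 2
  AD373 vs AD206: 8
  AD20 vs AD229: 11
  AD20 vs AD235: 8
  AD20 vs AD206: 9
  AD229 vs AD235: 6
  AD229 vs AD206: 10
  AD235 vs AD206: 8
The largest is 11, between AD20 and AD229.

11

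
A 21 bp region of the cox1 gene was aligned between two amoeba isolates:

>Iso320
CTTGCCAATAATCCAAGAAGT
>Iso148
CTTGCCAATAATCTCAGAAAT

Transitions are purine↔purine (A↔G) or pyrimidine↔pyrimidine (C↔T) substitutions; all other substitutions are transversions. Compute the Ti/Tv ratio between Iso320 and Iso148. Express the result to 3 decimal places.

The sequences differ at positions 14 (C/T, transition), 15 (A/C, transversion), 20 (G/A, transition).
Of the 3 differences, 2 transitions and 1 transversion, so Ti/Tv = 2/1 = 2.000.

2.000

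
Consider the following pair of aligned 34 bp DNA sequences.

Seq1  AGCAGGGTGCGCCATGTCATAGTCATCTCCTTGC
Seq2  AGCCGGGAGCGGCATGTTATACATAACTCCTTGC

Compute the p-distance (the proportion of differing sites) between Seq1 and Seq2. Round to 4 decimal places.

Mismatches occur at site 4 (A/C), site 8 (T/A), site 12 (C/G), site 18 (C/T), site 22 (G/C), site 23 (T/A), site 24 (C/T), site 26 (T/A).
There are 8 differences over 34 sites, so p = 8/34 = 0.2353.

0.2353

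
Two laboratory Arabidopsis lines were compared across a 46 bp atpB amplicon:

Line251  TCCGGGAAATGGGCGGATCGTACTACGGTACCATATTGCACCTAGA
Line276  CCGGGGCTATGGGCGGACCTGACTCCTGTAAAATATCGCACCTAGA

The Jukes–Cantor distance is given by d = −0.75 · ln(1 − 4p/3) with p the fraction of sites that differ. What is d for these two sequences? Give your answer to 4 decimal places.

Mismatches occur at site 1 (T↔C), site 3 (C↔G), site 7 (A↔C), site 8 (A↔T), site 18 (T↔C), site 20 (G↔T), site 21 (T↔G), site 25 (A↔C), site 27 (G↔T), site 31 (C↔A), site 32 (C↔A), site 37 (T↔C).
p = 12/46 = 0.260870.
d = −0.75 · ln(1 − (4/3)·0.260870) = −0.75 · ln(0.652173) = −0.75 · (-0.427445) = 0.3206.

0.3206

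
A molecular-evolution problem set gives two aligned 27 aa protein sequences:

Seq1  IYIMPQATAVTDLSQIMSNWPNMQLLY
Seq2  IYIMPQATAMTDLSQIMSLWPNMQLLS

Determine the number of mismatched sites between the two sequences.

The sequences differ at positions 10 (V/M), 19 (N/L), 27 (Y/S).
That gives 3 mismatches out of 27 aligned sites, so the Hamming distance is 3.

3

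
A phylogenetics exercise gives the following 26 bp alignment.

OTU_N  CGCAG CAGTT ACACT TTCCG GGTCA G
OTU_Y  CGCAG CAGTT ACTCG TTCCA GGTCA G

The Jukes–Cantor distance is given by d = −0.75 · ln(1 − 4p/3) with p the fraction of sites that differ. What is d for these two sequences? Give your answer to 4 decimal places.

0.1253

Differing sites — 13:A/T; 15:T/G; 20:G/A.
p = 3/26 = 0.115385.
d = −0.75 · ln(1 − (4/3)·0.115385) = −0.75 · ln(0.846153) = −0.75 · (-0.167055) = 0.1253.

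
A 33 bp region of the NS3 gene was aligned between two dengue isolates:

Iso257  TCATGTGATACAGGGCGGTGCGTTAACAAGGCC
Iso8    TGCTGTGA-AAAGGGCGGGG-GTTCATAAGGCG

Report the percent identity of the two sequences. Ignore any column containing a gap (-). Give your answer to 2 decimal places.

Excluding the 2 gap columns leaves 31 comparable sites.
Mismatches occur at site 2 (C/G), site 3 (A/C), site 11 (C/A), site 19 (T/G), site 25 (A/C), site 27 (C/T), site 33 (C/G).
24 of the 31 comparable sites match, so the percent identity is 24/31 × 100 = 77.42%.

77.42%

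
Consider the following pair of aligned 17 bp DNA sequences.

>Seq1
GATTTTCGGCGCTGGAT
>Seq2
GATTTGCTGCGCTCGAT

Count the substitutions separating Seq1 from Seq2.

The sequences differ at positions 6 (T/G), 8 (G/T), 14 (G/C).
That gives 3 mismatches out of 17 aligned sites, so the Hamming distance is 3.

3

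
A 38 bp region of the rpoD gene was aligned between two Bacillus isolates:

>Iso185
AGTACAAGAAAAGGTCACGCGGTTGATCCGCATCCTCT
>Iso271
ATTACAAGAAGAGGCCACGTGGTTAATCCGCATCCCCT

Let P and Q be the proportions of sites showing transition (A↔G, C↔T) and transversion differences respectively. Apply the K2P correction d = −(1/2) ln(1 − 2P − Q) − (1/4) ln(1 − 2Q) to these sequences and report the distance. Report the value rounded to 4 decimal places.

Differing sites — 2:G/T (Tv); 11:A/G (Ti); 15:T/C (Ti); 20:C/T (Ti); 25:G/A (Ti); 36:T/C (Ti).
Of the 6 differences, 5 transitions and 1 transversion over 38 sites: P = 5/38 = 0.131579, Q = 1/38 = 0.026316.
d = −0.5·ln(0.710526) − 0.25·ln(0.947368) = −0.5·(-0.341750) − 0.25·(-0.054068) = 0.1844.

0.1844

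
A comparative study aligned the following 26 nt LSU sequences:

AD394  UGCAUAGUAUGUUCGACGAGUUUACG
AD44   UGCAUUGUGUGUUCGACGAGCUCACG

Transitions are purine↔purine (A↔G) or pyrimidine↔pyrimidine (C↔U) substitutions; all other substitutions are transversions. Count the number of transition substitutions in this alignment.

3

The sequences differ at positions 6 (A/U, transversion), 9 (A/G, transition), 21 (U/C, transition), 23 (U/C, transition).
Of the 4 differences, 3 transitions and 1 transversion, so the answer is 3.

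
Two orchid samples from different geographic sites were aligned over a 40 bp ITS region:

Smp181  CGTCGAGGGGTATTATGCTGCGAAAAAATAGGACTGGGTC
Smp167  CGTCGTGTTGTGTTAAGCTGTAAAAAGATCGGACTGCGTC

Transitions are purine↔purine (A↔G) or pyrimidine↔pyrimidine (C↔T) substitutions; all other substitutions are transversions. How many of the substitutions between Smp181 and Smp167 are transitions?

Differing sites — 6:A/T (Tv); 8:G/T (Tv); 9:G/T (Tv); 12:A/G (Ti); 16:T/A (Tv); 21:C/T (Ti); 22:G/A (Ti); 27:A/G (Ti); 30:A/C (Tv); 37:G/C (Tv).
Of the 10 differences, 4 transitions and 6 transversions, so the answer is 4.

4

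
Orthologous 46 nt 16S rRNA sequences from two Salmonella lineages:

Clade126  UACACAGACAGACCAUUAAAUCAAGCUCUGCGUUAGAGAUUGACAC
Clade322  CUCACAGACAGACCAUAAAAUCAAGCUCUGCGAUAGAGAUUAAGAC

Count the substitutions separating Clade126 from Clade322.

6

Mismatches occur at site 1 (U/C), site 2 (A/U), site 17 (U/A), site 33 (U/A), site 42 (G/A), site 44 (C/G).
That gives 6 mismatches out of 46 aligned sites, so the Hamming distance is 6.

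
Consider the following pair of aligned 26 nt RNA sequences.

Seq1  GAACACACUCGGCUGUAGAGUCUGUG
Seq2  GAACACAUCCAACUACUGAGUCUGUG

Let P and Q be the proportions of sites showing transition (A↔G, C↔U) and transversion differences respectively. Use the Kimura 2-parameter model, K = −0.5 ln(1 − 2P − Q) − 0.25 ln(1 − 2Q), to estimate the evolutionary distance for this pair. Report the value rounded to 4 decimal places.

0.3666

The sequences differ at positions 8 (C/U, transition), 9 (U/C, transition), 11 (G/A, transition), 12 (G/A, transition), 15 (G/A, transition), 16 (U/C, transition), 17 (A/U, transversion).
Of the 7 differences, 6 transitions and 1 transversion over 26 sites: P = 6/26 = 0.230769, Q = 1/26 = 0.038462.
d = −0.5·ln(0.500000) − 0.25·ln(0.923076) = −0.5·(-0.693147) − 0.25·(-0.080044) = 0.3666.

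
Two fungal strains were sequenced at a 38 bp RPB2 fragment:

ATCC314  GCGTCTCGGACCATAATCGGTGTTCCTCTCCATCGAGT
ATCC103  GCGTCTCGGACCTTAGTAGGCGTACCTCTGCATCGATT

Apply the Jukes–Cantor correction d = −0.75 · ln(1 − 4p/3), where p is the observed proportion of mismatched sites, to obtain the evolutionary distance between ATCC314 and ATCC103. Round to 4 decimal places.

0.2114

Differing sites — 13:A/T; 16:A/G; 18:C/A; 21:T/C; 24:T/A; 30:C/G; 37:G/T.
p = 7/38 = 0.184211.
d = −0.75 · ln(1 − (4/3)·0.184211) = −0.75 · ln(0.754385) = −0.75 · (-0.281852) = 0.2114.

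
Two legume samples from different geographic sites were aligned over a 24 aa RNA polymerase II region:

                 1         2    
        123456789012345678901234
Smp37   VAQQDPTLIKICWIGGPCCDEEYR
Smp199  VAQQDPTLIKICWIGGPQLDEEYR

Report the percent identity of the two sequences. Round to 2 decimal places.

91.67%

Mismatches occur at site 18 (C↔Q), site 19 (C↔L).
22 of the 24 sites match, so the percent identity is 22/24 × 100 = 91.67%.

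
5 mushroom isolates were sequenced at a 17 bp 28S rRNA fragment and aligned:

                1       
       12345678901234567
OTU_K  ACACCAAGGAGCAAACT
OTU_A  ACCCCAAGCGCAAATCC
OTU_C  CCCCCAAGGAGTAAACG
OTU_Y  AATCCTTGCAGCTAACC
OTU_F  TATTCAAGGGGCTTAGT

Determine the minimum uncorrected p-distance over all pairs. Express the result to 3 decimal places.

0.235

Pairwise Hamming distances:
  OTU_K vs OTU_A: 7
  OTU_K vs OTU_C: 4
  OTU_K vs OTU_Y: 7
  OTU_K vs OTU_F: 8
  OTU_A vs OTU_C: 7
  OTU_A vs OTU_Y: 9
  OTU_A vs OTU_F: 12
  OTU_C vs OTU_Y: 9
  OTU_C vs OTU_F: 10
  OTU_Y vs OTU_F: 9
The smallest is 4 mismatches, between OTU_K and OTU_C; p = 4/17 = 0.235.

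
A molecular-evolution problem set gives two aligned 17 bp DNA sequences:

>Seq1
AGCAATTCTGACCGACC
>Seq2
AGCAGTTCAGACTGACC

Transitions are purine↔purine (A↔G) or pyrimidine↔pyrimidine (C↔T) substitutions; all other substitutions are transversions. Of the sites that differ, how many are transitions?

Differing sites — 5:A/G (Ti); 9:T/A (Tv); 13:C/T (Ti).
Of the 3 differences, 2 transitions and 1 transversion, so the answer is 2.

2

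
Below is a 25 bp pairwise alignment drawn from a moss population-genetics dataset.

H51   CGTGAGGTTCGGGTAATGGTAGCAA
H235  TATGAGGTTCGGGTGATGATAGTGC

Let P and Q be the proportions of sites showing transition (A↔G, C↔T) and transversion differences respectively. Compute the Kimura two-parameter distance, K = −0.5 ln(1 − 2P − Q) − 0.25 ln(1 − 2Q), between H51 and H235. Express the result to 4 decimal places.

0.3878

Mismatches occur at site 1 (C↔T, transition), site 2 (G↔A, transition), site 15 (A↔G, transition), site 19 (G↔A, transition), site 23 (C↔T, transition), site 24 (A↔G, transition), site 25 (A↔C, transversion).
Of the 7 differences, 6 transitions and 1 transversion over 25 sites: P = 6/25 = 0.240000, Q = 1/25 = 0.040000.
d = −0.5·ln(0.480000) − 0.25·ln(0.920000) = −0.5·(-0.733969) − 0.25·(-0.083382) = 0.3878.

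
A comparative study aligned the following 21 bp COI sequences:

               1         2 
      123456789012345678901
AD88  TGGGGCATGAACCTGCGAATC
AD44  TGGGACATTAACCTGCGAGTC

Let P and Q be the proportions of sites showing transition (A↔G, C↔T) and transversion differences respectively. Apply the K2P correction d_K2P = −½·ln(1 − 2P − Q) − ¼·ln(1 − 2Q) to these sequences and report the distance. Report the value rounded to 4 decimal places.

Differing sites — 5:G/A (Ti); 9:G/T (Tv); 19:A/G (Ti).
Of the 3 differences, 2 transitions and 1 transversion over 21 sites: P = 2/21 = 0.095238, Q = 1/21 = 0.047619.
d = −0.5·ln(0.761905) − 0.25·ln(0.904762) = −0.5·(-0.271933) − 0.25·(-0.100083) = 0.1610.

0.1610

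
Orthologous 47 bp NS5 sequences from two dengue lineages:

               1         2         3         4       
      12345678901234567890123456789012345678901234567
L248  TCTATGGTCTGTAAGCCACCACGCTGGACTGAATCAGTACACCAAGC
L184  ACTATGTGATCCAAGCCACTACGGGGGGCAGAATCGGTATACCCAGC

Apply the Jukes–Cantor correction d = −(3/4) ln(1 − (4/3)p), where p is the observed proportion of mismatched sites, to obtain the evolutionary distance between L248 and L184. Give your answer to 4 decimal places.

0.3796

Mismatches occur at site 1 (T↔A), site 7 (G↔T), site 8 (T↔G), site 9 (C↔A), site 11 (G↔C), site 12 (T↔C), site 20 (C↔T), site 24 (C↔G), site 25 (T↔G), site 28 (A↔G), site 30 (T↔A), site 36 (A↔G), site 40 (C↔T), site 44 (A↔C).
p = 14/47 = 0.297872.
d = −0.75 · ln(1 − (4/3)·0.297872) = −0.75 · ln(0.602837) = −0.75 · (-0.506108) = 0.3796.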